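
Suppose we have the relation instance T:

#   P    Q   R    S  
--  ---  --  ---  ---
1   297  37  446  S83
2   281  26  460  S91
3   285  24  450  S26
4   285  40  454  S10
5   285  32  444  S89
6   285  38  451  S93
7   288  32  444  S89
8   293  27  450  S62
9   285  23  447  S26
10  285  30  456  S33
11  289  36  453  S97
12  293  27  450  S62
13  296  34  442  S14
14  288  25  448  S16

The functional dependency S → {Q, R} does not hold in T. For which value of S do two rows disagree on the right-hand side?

S26

S=S83: row 1 → {Q,R} = (37, 446) ✓
S=S91: row 2 → {Q,R} = (26, 460) ✓
S=S26: rows 3, 9 → {Q,R} takes values {(24, 450), (23, 447)} — violation
S=S10: row 4 → {Q,R} = (40, 454) ✓
S=S89: rows 5, 7 → {Q,R} = (32, 444), (32, 444) ✓
S=S93: row 6 → {Q,R} = (38, 451) ✓
S=S62: rows 8, 12 → {Q,R} = (27, 450), (27, 450) ✓
S=S33: row 10 → {Q,R} = (30, 456) ✓
S=S97: row 11 → {Q,R} = (36, 453) ✓
S=S14: row 13 → {Q,R} = (34, 442) ✓
S=S16: row 14 → {Q,R} = (25, 448) ✓
The only S value with inconsistent RHS is S=S26.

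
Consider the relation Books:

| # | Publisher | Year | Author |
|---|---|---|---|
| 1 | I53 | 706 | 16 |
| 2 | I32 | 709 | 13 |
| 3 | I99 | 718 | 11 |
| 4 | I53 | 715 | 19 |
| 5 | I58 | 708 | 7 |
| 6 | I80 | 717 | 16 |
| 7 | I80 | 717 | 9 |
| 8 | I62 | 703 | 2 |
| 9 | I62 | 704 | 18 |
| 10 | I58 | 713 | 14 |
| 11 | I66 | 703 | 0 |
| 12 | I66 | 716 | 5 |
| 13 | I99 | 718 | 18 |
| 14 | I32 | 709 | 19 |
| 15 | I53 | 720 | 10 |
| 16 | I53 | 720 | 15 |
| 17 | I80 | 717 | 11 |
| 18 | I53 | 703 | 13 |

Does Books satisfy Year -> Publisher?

No

Year=706: row 1 → Publisher = I53 ✓
Year=709: rows 2, 14 → Publisher = I32, I32 ✓
Year=718: rows 3, 13 → Publisher = I99, I99 ✓
Year=715: row 4 → Publisher = I53 ✓
Year=708: row 5 → Publisher = I58 ✓
Year=717: rows 6, 7, 17 → Publisher = I80, I80, I80 ✓
Year=703: rows 8, 11, 18 → Publisher takes values {I62, I66, I53} — violation
Year=704: row 9 → Publisher = I62 ✓
Year=713: row 10 → Publisher = I58 ✓
Year=716: row 12 → Publisher = I66 ✓
Year=720: rows 15, 16 → Publisher = I53, I53 ✓
Two rows agree on Year but differ on Publisher, so Year -> Publisher does not hold.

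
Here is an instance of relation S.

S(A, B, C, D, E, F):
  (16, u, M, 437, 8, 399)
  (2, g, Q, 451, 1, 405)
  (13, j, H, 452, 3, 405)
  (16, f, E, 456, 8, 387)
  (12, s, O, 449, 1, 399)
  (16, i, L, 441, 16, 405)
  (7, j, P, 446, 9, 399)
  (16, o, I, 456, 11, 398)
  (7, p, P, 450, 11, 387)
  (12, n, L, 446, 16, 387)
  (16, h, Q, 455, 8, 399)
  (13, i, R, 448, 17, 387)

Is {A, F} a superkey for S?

Two distinct rows share (A=16, F=399), so {A, F} does not determine every attribute — not a superkey.

No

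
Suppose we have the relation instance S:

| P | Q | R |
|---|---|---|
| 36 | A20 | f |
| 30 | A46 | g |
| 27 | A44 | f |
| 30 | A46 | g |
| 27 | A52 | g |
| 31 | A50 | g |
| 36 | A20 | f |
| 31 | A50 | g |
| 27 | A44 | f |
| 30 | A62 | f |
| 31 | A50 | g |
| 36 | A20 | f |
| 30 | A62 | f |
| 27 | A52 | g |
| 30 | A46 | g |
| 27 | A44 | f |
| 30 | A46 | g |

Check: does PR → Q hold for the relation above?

(P=36, R=f): 3 rows → Q = A20, A20, A20 ✓
(P=30, R=g): 4 rows → Q = A46, A46, A46, A46 ✓
(P=27, R=f): 3 rows → Q = A44, A44, A44 ✓
(P=27, R=g): 2 rows → Q = A52, A52 ✓
(P=31, R=g): 3 rows → Q = A50, A50, A50 ✓
(P=30, R=f): 2 rows → Q = A62, A62 ✓
Every PR value is associated with a single Q value, so PR → Q holds.

Yes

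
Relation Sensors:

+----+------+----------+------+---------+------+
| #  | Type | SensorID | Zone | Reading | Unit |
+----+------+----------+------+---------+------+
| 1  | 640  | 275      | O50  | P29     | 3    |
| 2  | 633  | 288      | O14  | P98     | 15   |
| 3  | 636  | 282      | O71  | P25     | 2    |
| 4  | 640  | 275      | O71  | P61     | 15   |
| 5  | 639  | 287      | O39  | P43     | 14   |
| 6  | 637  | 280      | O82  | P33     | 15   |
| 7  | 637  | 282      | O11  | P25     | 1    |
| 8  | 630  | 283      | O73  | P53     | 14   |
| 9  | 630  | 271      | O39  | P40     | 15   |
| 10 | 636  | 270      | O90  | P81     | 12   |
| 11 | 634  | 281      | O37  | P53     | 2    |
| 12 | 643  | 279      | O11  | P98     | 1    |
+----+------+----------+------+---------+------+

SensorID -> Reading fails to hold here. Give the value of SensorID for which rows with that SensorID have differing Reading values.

SensorID=275: rows 1, 4 → Reading takes values {P29, P61} — violation
SensorID=288: row 2 → Reading = P98 ✓
SensorID=282: rows 3, 7 → Reading = P25, P25 ✓
SensorID=287: row 5 → Reading = P43 ✓
SensorID=280: row 6 → Reading = P33 ✓
SensorID=283: row 8 → Reading = P53 ✓
SensorID=271: row 9 → Reading = P40 ✓
SensorID=270: row 10 → Reading = P81 ✓
SensorID=281: row 11 → Reading = P53 ✓
SensorID=279: row 12 → Reading = P98 ✓
The only SensorID value with inconsistent Reading is SensorID=275.

275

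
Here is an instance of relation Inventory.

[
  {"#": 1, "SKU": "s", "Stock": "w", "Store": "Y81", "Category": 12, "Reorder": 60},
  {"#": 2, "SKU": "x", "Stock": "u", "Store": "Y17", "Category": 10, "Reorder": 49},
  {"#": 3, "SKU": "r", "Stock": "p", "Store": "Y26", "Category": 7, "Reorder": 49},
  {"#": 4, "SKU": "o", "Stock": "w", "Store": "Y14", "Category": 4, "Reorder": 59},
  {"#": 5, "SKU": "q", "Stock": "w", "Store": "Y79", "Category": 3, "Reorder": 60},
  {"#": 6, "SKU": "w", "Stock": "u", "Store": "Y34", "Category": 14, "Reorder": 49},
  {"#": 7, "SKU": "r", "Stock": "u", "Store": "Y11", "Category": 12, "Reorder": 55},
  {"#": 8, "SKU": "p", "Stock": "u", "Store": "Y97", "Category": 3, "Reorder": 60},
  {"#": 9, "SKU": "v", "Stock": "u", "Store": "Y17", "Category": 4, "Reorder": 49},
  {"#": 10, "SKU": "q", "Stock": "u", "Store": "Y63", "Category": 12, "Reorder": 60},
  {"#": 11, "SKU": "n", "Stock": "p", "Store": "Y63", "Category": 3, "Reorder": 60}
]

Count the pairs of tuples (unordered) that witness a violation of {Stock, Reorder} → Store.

(Stock=w, Reorder=60): violating pairs (1,5) — 1 pair.
(Stock=u, Reorder=49): violating pairs (2,6), (6,9) — 2 pairs.
(Stock=u, Reorder=60): violating pairs (8,10) — 1 pair.

4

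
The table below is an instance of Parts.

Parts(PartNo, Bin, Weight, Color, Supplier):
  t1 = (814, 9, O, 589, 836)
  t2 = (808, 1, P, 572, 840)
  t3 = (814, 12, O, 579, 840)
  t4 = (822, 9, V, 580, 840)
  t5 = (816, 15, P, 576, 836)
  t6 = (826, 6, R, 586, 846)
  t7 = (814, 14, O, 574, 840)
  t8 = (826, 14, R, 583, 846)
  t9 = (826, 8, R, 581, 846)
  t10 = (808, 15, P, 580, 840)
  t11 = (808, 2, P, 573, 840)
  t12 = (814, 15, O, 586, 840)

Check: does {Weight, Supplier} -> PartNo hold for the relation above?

(Weight=O, Supplier=836): row 1 → PartNo = 814 ✓
(Weight=P, Supplier=840): rows 2, 10, 11 → PartNo = 808, 808, 808 ✓
(Weight=O, Supplier=840): rows 3, 7, 12 → PartNo = 814, 814, 814 ✓
(Weight=V, Supplier=840): row 4 → PartNo = 822 ✓
(Weight=P, Supplier=836): row 5 → PartNo = 816 ✓
(Weight=R, Supplier=846): rows 6, 8, 9 → PartNo = 826, 826, 826 ✓
Every {Weight, Supplier} value is associated with a single PartNo value, so {Weight, Supplier} -> PartNo holds.

Yes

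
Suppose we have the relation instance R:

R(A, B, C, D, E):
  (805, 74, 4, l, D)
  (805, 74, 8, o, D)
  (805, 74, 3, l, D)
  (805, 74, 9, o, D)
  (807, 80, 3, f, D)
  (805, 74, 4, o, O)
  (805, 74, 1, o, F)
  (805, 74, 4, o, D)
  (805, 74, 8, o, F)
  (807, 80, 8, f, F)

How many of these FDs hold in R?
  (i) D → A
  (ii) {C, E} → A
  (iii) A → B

2

(i) D → A: every LHS value maps to a single RHS value — holds.
(ii) {C, E} → A: (C=3, E=D): 2 rows → A takes values {805, 807} — violation; (C=8, E=F): 2 rows → A takes values {805, 807} — violation — fails.
(iii) A → B: every LHS value maps to a single RHS value — holds.
2 of the 3 dependencies hold.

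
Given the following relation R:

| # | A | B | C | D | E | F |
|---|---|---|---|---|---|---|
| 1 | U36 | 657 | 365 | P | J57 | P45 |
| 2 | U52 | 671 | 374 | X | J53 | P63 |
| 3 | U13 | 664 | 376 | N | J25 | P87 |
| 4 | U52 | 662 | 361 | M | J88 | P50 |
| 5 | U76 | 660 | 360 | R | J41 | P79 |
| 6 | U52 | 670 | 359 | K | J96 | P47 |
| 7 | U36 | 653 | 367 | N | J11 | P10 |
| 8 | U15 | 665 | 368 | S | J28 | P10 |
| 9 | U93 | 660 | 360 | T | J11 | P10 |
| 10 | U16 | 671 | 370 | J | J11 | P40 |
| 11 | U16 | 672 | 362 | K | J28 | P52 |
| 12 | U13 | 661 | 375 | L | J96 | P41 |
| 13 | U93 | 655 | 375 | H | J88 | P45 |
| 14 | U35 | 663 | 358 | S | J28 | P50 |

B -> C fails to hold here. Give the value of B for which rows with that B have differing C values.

671

B=657: row 1 → C = 365 ✓
B=671: rows 2, 10 → C takes values {374, 370} — violation
B=664: row 3 → C = 376 ✓
B=662: row 4 → C = 361 ✓
B=660: rows 5, 9 → C = 360, 360 ✓
B=670: row 6 → C = 359 ✓
B=653: row 7 → C = 367 ✓
B=665: row 8 → C = 368 ✓
B=672: row 11 → C = 362 ✓
B=661: row 12 → C = 375 ✓
B=655: row 13 → C = 375 ✓
B=663: row 14 → C = 358 ✓
The only B value with inconsistent C is B=671.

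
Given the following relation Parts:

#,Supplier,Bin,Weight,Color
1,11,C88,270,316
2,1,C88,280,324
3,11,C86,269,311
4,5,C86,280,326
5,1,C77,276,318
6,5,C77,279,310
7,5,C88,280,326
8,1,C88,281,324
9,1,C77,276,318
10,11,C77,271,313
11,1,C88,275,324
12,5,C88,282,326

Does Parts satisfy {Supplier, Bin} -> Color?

Yes

(Supplier=11, Bin=C88): row 1 → Color = 316 ✓
(Supplier=1, Bin=C88): rows 2, 8, 11 → Color = 324, 324, 324 ✓
(Supplier=11, Bin=C86): row 3 → Color = 311 ✓
(Supplier=5, Bin=C86): row 4 → Color = 326 ✓
(Supplier=1, Bin=C77): rows 5, 9 → Color = 318, 318 ✓
(Supplier=5, Bin=C77): row 6 → Color = 310 ✓
(Supplier=5, Bin=C88): rows 7, 12 → Color = 326, 326 ✓
(Supplier=11, Bin=C77): row 10 → Color = 313 ✓
Every {Supplier, Bin} value is associated with a single Color value, so {Supplier, Bin} -> Color holds.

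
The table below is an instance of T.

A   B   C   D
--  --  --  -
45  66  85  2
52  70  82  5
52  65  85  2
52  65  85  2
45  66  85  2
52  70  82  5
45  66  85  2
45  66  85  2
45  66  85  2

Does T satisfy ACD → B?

(A=45, C=85, D=2): 5 rows → B = 66, 66, 66, 66, 66 ✓
(A=52, C=82, D=5): 2 rows → B = 70, 70 ✓
(A=52, C=85, D=2): 2 rows → B = 65, 65 ✓
Every ACD value is associated with a single B value, so ACD → B holds.

Yes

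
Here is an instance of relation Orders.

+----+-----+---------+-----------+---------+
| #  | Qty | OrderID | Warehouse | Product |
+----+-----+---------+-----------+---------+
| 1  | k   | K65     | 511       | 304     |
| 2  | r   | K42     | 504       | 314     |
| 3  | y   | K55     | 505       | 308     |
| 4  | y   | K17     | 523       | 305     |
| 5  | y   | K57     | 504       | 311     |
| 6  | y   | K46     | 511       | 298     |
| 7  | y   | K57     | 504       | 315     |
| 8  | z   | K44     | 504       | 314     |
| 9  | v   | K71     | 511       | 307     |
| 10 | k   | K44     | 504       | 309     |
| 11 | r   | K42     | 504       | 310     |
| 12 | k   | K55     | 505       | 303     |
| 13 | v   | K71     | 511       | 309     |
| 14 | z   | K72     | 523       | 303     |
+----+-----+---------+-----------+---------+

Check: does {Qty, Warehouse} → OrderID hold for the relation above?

Yes

(Qty=k, Warehouse=511): row 1 → OrderID = K65 ✓
(Qty=r, Warehouse=504): rows 2, 11 → OrderID = K42, K42 ✓
(Qty=y, Warehouse=505): row 3 → OrderID = K55 ✓
(Qty=y, Warehouse=523): row 4 → OrderID = K17 ✓
(Qty=y, Warehouse=504): rows 5, 7 → OrderID = K57, K57 ✓
(Qty=y, Warehouse=511): row 6 → OrderID = K46 ✓
(Qty=z, Warehouse=504): row 8 → OrderID = K44 ✓
(Qty=v, Warehouse=511): rows 9, 13 → OrderID = K71, K71 ✓
(Qty=k, Warehouse=504): row 10 → OrderID = K44 ✓
(Qty=k, Warehouse=505): row 12 → OrderID = K55 ✓
(Qty=z, Warehouse=523): row 14 → OrderID = K72 ✓
Every {Qty, Warehouse} value is associated with a single OrderID value, so {Qty, Warehouse} → OrderID holds.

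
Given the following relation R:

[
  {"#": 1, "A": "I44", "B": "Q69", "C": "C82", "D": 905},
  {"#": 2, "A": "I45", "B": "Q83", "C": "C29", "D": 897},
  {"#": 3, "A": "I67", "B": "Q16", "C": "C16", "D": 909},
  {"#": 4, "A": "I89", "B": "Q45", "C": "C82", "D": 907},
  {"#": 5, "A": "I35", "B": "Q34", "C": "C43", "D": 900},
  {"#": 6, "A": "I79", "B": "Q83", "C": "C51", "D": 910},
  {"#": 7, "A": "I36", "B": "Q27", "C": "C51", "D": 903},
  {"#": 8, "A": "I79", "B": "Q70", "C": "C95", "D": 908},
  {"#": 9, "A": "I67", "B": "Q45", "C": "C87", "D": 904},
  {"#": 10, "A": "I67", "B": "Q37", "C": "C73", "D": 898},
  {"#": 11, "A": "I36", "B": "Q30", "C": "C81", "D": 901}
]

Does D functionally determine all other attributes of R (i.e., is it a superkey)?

Yes

All 11 rows have distinct D values, so D → (all attributes) holds and D is a superkey.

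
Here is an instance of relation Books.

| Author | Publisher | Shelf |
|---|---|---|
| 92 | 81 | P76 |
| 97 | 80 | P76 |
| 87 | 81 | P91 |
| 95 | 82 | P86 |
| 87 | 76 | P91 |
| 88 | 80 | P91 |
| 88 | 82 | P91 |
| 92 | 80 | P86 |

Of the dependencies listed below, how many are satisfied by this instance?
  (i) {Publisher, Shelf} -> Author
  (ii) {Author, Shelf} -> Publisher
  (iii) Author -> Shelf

(i) {Publisher, Shelf} -> Author: every LHS value maps to a single RHS value — holds.
(ii) {Author, Shelf} -> Publisher: (Author=87, Shelf=P91): 2 rows → Publisher takes values {81, 76} — violation; (Author=88, Shelf=P91): 2 rows → Publisher takes values {80, 82} — violation — fails.
(iii) Author -> Shelf: Author=92: 2 rows → Shelf takes values {P76, P86} — violation — fails.
1 of the 3 dependencies holds.

1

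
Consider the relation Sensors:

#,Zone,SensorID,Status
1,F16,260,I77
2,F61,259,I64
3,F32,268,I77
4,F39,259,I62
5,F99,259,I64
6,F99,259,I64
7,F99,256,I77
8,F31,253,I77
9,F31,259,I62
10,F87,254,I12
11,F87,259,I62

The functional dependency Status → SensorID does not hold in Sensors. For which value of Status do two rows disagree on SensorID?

I77

Status=I77: rows 1, 3, 7, 8 → SensorID takes values {260, 268, 256, 253} — violation
Status=I64: rows 2, 5, 6 → SensorID = 259, 259, 259 ✓
Status=I62: rows 4, 9, 11 → SensorID = 259, 259, 259 ✓
Status=I12: row 10 → SensorID = 254 ✓
The only Status value with inconsistent SensorID is Status=I77.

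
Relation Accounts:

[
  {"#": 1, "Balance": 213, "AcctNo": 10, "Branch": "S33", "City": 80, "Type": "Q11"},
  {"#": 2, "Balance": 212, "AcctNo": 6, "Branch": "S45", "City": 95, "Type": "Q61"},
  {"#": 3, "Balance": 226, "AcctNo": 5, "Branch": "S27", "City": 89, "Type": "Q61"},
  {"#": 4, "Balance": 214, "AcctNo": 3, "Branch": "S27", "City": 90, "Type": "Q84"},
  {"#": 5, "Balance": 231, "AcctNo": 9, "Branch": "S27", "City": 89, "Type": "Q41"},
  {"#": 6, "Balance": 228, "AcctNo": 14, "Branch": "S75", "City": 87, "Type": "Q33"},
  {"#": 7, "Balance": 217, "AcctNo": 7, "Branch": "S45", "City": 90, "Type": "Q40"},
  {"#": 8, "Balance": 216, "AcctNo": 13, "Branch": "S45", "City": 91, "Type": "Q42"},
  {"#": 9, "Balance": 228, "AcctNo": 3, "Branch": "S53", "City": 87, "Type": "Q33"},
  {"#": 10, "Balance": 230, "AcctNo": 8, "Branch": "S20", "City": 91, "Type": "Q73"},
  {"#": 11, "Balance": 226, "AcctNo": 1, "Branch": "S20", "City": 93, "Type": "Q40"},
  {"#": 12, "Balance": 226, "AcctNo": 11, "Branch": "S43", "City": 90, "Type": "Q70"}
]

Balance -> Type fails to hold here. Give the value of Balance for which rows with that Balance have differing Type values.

226

Balance=213: row 1 → Type = Q11 ✓
Balance=212: row 2 → Type = Q61 ✓
Balance=226: rows 3, 11, 12 → Type takes values {Q61, Q40, Q70} — violation
Balance=214: row 4 → Type = Q84 ✓
Balance=231: row 5 → Type = Q41 ✓
Balance=228: rows 6, 9 → Type = Q33, Q33 ✓
Balance=217: row 7 → Type = Q40 ✓
Balance=216: row 8 → Type = Q42 ✓
Balance=230: row 10 → Type = Q73 ✓
The only Balance value with inconsistent Type is Balance=226.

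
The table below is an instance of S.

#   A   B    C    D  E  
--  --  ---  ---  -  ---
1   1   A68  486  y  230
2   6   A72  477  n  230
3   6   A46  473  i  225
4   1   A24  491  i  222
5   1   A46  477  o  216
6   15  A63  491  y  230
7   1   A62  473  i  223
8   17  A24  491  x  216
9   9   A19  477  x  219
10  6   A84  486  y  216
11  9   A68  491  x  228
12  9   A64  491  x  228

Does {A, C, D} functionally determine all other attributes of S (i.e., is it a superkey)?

Rows 11 and 12 have the same {A, C, D} value (A=9, C=491, D=x) but are distinct tuples, so {A, C, D} does not determine every attribute — not a superkey.

No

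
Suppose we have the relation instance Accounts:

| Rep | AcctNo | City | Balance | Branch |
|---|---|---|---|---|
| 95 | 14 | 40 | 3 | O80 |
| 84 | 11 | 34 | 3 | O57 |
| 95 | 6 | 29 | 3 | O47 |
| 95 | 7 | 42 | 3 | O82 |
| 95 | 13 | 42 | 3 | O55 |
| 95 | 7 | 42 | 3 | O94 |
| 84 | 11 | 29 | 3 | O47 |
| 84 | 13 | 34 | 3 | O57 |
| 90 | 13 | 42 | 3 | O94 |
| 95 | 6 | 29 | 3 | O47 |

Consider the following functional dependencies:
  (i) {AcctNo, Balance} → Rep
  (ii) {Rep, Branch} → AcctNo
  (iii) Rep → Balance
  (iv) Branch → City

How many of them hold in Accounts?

2

(i) {AcctNo, Balance} → Rep: (AcctNo=13, Balance=3): 3 rows → Rep takes values {95, 84, 90} — violation — fails.
(ii) {Rep, Branch} → AcctNo: (Rep=84, Branch=O57): 2 rows → AcctNo takes values {11, 13} — violation — fails.
(iii) Rep → Balance: every LHS value maps to a single RHS value — holds.
(iv) Branch → City: every LHS value maps to a single RHS value — holds.
2 of the 4 dependencies hold.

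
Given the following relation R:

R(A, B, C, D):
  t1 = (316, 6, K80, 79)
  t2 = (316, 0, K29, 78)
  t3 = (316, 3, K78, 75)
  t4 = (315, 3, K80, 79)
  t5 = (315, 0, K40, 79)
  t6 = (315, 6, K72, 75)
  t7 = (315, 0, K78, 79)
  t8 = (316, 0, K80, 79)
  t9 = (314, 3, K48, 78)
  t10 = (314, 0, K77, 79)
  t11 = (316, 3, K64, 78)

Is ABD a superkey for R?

Rows 5 and 7 have the same ABD value (A=315, B=0, D=79) but are distinct tuples, so ABD does not determine every attribute — not a superkey.

No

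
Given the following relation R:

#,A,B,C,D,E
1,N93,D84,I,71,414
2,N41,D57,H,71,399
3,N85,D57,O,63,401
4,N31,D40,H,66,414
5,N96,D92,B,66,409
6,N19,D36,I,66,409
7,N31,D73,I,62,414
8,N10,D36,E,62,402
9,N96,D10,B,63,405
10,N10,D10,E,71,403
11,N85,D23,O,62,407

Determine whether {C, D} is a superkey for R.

Yes

All 11 rows have distinct {C, D} values, so {C, D} → (all attributes) holds and {C, D} is a superkey.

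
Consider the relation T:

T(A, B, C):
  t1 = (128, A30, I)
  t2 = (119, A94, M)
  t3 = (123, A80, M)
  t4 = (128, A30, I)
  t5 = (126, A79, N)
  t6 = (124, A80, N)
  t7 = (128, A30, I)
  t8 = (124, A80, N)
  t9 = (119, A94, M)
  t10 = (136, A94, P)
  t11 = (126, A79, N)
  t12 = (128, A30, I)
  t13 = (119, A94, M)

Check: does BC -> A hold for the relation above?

(B=A30, C=I): rows 1, 4, 7, 12 → A = 128, 128, 128, 128 ✓
(B=A94, C=M): rows 2, 9, 13 → A = 119, 119, 119 ✓
(B=A80, C=M): row 3 → A = 123 ✓
(B=A79, C=N): rows 5, 11 → A = 126, 126 ✓
(B=A80, C=N): rows 6, 8 → A = 124, 124 ✓
(B=A94, C=P): row 10 → A = 136 ✓
Every BC value is associated with a single A value, so BC -> A holds.

Yes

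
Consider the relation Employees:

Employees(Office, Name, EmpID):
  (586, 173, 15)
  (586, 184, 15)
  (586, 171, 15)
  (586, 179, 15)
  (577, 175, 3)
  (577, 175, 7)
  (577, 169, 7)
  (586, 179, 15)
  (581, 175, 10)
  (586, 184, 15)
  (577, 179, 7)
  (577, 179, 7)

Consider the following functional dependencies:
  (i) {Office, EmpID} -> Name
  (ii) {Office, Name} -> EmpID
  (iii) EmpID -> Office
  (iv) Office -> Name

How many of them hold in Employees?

1

(i) {Office, EmpID} -> Name: (Office=586, EmpID=15): 6 rows → Name takes values {173, 184, 171, 179} — violation; (Office=577, EmpID=7): 4 rows → Name takes values {175, 169, 179} — violation — fails.
(ii) {Office, Name} -> EmpID: (Office=577, Name=175): 2 rows → EmpID takes values {3, 7} — violation — fails.
(iii) EmpID -> Office: every LHS value maps to a single RHS value — holds.
(iv) Office -> Name: Office=586: 6 rows → Name takes values {173, 184, 171, 179} — violation; Office=577: 5 rows → Name takes values {175, 169, 179} — violation — fails.
1 of the 4 dependencies holds.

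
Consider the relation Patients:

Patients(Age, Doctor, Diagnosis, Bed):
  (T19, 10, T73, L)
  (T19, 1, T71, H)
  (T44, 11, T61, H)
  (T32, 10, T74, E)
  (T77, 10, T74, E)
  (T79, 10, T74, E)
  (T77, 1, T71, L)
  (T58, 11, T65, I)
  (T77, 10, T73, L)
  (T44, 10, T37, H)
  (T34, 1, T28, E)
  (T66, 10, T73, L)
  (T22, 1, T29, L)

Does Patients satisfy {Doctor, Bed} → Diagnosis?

(Doctor=10, Bed=L): 3 rows → Diagnosis = T73, T73, T73 ✓
(Doctor=1, Bed=H): 1 row → Diagnosis = T71 ✓
(Doctor=11, Bed=H): 1 row → Diagnosis = T61 ✓
(Doctor=10, Bed=E): 3 rows → Diagnosis = T74, T74, T74 ✓
(Doctor=1, Bed=L): 2 rows → Diagnosis takes values {T71, T29} — violation
(Doctor=11, Bed=I): 1 row → Diagnosis = T65 ✓
(Doctor=10, Bed=H): 1 row → Diagnosis = T37 ✓
(Doctor=1, Bed=E): 1 row → Diagnosis = T28 ✓
Two rows agree on {Doctor, Bed} but differ on Diagnosis, so {Doctor, Bed} → Diagnosis does not hold.

No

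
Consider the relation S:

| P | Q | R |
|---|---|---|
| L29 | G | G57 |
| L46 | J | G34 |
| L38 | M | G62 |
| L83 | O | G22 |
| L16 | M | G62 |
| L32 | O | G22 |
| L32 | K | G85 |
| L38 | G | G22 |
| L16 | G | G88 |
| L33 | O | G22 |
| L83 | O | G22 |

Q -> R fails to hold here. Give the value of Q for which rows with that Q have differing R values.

Q=G: 3 rows → R takes values {G57, G22, G88} — violation
Q=J: 1 row → R = G34 ✓
Q=M: 2 rows → R = G62, G62 ✓
Q=O: 4 rows → R = G22, G22, G22, G22 ✓
Q=K: 1 row → R = G85 ✓
The only Q value with inconsistent R is Q=G.

G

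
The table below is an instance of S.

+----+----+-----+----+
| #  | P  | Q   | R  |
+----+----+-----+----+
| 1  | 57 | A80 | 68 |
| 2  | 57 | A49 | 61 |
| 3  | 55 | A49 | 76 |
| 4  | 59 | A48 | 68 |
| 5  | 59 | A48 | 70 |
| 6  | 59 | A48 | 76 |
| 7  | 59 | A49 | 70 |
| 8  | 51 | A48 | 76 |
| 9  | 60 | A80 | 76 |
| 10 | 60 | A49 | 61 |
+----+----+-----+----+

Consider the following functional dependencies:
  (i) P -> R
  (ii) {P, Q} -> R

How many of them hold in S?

0

(i) P -> R: P=57: rows 1, 2 → R takes values {68, 61} — violation; P=59: rows 4, 5, 6, 7 → R takes values {68, 70, 76} — violation; P=60: rows 9, 10 → R takes values {76, 61} — violation — fails.
(ii) {P, Q} -> R: (P=59, Q=A48): rows 4, 5, 6 → R takes values {68, 70, 76} — violation — fails.
None of the 2 dependencies hold.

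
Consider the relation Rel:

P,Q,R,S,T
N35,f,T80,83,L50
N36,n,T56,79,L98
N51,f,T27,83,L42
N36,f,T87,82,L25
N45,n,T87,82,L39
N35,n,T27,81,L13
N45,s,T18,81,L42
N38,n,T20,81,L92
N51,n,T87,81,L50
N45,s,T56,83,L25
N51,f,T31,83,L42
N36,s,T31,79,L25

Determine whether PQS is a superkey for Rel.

Two distinct rows share (P=N51, Q=f, S=83), so PQS does not determine every attribute — not a superkey.

No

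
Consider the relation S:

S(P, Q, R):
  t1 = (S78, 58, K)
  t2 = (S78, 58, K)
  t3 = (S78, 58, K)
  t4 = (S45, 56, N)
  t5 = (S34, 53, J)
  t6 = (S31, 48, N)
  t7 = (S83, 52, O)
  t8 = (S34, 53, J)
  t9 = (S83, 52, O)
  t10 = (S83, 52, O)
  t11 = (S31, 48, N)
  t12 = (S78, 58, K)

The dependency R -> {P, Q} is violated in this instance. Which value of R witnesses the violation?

R=K: rows 1, 2, 3, 12 → {P,Q} = (S78, 58), (S78, 58), (S78, 58), (S78, 58) ✓
R=N: rows 4, 6, 11 → {P,Q} takes values {(S45, 56), (S31, 48)} — violation
R=J: rows 5, 8 → {P,Q} = (S34, 53), (S34, 53) ✓
R=O: rows 7, 9, 10 → {P,Q} = (S83, 52), (S83, 52), (S83, 52) ✓
The only R value with inconsistent RHS is R=N.

N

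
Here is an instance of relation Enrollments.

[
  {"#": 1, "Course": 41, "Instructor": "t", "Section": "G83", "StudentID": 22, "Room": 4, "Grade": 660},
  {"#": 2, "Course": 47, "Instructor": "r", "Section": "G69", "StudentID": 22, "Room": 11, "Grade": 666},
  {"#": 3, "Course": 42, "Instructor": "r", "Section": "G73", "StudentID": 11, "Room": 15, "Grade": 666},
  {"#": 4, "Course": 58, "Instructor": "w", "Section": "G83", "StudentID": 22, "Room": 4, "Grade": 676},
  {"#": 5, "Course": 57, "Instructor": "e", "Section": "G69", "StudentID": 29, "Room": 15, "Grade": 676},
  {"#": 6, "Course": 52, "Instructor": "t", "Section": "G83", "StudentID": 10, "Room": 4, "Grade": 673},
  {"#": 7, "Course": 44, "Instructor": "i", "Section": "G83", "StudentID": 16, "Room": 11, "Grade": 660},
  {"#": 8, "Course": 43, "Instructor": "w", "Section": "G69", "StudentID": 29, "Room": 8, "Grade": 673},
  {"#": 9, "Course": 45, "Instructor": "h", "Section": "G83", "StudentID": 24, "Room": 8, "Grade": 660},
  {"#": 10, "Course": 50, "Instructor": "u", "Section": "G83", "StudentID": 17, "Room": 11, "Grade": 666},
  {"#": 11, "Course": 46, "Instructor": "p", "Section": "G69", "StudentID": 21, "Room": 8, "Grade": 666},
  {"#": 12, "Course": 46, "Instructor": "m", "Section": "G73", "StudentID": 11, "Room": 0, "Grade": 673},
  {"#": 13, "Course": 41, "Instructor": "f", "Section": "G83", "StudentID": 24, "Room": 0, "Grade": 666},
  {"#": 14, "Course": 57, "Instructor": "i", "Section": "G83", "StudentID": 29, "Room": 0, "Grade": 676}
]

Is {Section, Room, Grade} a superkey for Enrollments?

Yes

All 14 rows have distinct {Section, Room, Grade} values, so {Section, Room, Grade} → (all attributes) holds and {Section, Room, Grade} is a superkey.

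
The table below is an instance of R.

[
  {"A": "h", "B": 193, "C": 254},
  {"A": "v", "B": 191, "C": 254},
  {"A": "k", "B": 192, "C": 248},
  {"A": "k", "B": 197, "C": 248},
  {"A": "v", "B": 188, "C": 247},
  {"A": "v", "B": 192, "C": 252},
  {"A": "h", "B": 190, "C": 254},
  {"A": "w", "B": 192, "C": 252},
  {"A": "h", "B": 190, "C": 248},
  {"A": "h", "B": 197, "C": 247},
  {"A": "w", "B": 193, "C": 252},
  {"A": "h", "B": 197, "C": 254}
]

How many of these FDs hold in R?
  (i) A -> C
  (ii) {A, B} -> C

(i) A -> C: A=h: 5 rows → C takes values {254, 248, 247} — violation; A=v: 3 rows → C takes values {254, 247, 252} — violation — fails.
(ii) {A, B} -> C: (A=h, B=190): 2 rows → C takes values {254, 248} — violation; (A=h, B=197): 2 rows → C takes values {247, 254} — violation — fails.
None of the 2 dependencies hold.

0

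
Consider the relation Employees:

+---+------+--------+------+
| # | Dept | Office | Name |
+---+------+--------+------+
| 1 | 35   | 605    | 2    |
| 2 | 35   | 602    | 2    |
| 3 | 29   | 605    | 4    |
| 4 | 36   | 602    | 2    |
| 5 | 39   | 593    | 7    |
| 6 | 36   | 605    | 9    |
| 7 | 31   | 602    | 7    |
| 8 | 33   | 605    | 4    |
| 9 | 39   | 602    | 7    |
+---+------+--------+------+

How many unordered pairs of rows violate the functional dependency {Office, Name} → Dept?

(Office=602, Name=2): violating pairs (2,4) — 1 pair.
(Office=605, Name=4): violating pairs (3,8) — 1 pair.
(Office=602, Name=7): violating pairs (7,9) — 1 pair.

3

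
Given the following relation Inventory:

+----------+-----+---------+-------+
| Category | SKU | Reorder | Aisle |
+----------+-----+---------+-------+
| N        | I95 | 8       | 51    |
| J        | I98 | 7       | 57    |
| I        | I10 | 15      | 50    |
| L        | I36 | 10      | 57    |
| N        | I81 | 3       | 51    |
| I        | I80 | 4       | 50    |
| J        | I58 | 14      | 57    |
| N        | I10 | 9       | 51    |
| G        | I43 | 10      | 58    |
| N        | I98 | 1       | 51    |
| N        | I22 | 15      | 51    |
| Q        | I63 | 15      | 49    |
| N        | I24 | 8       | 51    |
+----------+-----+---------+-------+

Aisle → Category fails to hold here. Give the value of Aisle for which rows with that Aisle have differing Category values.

Aisle=51: 6 rows → Category = N, N, N, N, N, N ✓
Aisle=57: 3 rows → Category takes values {J, L} — violation
Aisle=50: 2 rows → Category = I, I ✓
Aisle=58: 1 row → Category = G ✓
Aisle=49: 1 row → Category = Q ✓
The only Aisle value with inconsistent Category is Aisle=57.

57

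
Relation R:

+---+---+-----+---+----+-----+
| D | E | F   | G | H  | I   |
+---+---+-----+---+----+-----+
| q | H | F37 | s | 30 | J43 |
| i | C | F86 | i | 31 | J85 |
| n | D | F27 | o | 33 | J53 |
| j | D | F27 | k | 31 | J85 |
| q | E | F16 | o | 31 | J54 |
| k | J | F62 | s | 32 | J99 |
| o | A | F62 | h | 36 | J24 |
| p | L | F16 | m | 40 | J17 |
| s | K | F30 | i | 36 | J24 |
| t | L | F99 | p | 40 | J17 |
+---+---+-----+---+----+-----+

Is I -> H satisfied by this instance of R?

I=J43: 1 row → H = 30 ✓
I=J85: 2 rows → H = 31, 31 ✓
I=J53: 1 row → H = 33 ✓
I=J54: 1 row → H = 31 ✓
I=J99: 1 row → H = 32 ✓
I=J24: 2 rows → H = 36, 36 ✓
I=J17: 2 rows → H = 40, 40 ✓
Every I value is associated with a single H value, so I -> H holds.

Yes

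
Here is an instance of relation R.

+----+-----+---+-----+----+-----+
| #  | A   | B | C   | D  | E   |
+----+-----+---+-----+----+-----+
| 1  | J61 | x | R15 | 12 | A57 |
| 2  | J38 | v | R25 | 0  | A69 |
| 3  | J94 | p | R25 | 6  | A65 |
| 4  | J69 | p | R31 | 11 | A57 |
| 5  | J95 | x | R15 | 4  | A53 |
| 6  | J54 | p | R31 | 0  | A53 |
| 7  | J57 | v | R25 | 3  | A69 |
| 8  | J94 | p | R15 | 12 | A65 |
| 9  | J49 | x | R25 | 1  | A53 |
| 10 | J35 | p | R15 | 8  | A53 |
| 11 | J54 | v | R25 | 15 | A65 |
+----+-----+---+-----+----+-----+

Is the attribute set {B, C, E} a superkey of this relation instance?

No

Rows 2 and 7 have the same {B, C, E} value (B=v, C=R25, E=A69) but are distinct tuples, so {B, C, E} does not determine every attribute — not a superkey.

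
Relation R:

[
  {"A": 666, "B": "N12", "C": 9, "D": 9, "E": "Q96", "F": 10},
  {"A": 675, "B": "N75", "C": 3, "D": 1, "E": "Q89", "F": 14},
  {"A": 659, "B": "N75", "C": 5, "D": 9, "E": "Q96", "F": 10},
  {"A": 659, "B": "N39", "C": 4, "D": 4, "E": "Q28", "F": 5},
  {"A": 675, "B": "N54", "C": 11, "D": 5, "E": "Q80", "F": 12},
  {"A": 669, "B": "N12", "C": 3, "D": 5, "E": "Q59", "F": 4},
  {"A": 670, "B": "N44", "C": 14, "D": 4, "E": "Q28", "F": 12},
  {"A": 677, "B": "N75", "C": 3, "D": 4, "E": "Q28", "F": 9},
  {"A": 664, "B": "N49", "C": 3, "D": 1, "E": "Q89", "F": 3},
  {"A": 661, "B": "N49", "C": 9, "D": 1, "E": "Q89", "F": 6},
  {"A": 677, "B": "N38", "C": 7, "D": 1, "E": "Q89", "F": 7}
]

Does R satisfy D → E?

D=9: 2 rows → E = Q96, Q96 ✓
D=1: 4 rows → E = Q89, Q89, Q89, Q89 ✓
D=4: 3 rows → E = Q28, Q28, Q28 ✓
D=5: 2 rows → E takes values {Q80, Q59} — violation
Two rows agree on D but differ on E, so D → E does not hold.

No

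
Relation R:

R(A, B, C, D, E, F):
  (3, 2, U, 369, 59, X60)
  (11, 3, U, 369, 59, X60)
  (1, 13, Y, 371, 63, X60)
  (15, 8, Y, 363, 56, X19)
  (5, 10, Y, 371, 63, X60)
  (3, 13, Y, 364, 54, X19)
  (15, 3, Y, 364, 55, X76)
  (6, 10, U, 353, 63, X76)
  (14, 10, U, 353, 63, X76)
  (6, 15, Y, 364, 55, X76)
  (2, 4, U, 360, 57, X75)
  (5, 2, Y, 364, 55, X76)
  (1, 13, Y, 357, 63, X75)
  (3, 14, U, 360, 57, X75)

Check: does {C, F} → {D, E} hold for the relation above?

(C=U, F=X60): 2 rows → {D,E} = (369, 59), (369, 59) ✓
(C=Y, F=X60): 2 rows → {D,E} = (371, 63), (371, 63) ✓
(C=Y, F=X19): 2 rows → {D,E} takes values {(363, 56), (364, 54)} — violation
(C=Y, F=X76): 3 rows → {D,E} = (364, 55), (364, 55), (364, 55) ✓
(C=U, F=X76): 2 rows → {D,E} = (353, 63), (353, 63) ✓
(C=U, F=X75): 2 rows → {D,E} = (360, 57), (360, 57) ✓
(C=Y, F=X75): 1 row → {D,E} = (357, 63) ✓
Two rows agree on {C, F} but differ on {D, E}, so {C, F} → {D, E} does not hold.

No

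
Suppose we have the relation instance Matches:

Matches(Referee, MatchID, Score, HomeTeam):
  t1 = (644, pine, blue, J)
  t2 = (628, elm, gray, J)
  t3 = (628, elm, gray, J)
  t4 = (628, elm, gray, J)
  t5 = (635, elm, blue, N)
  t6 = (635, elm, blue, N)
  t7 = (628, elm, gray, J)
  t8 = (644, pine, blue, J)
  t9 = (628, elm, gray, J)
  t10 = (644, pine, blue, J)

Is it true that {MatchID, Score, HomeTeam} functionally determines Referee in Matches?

Yes

(MatchID=pine, Score=blue, HomeTeam=J): rows 1, 8, 10 → Referee = 644, 644, 644 ✓
(MatchID=elm, Score=gray, HomeTeam=J): rows 2, 3, 4, 7, 9 → Referee = 628, 628, 628, 628, 628 ✓
(MatchID=elm, Score=blue, HomeTeam=N): rows 5, 6 → Referee = 635, 635 ✓
Every {MatchID, Score, HomeTeam} value is associated with a single Referee value, so {MatchID, Score, HomeTeam} → Referee holds.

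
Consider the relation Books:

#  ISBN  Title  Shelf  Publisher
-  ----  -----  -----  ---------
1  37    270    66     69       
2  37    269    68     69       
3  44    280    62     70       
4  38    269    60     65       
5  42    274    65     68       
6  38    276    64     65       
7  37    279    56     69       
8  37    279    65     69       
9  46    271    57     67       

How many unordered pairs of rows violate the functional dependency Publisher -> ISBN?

0

Publisher=69: all 4 rows agree on ISBN — 0 pairs.
Publisher=65: all 2 rows agree on ISBN — 0 pairs.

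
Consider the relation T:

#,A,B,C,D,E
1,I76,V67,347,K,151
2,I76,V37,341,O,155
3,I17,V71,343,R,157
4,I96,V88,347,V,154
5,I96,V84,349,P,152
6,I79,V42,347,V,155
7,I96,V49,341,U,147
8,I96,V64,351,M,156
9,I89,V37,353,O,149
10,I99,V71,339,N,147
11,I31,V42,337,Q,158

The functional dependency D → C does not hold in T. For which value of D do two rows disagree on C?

D=K: row 1 → C = 347 ✓
D=O: rows 2, 9 → C takes values {341, 353} — violation
D=R: row 3 → C = 343 ✓
D=V: rows 4, 6 → C = 347, 347 ✓
D=P: row 5 → C = 349 ✓
D=U: row 7 → C = 341 ✓
D=M: row 8 → C = 351 ✓
D=N: row 10 → C = 339 ✓
D=Q: row 11 → C = 337 ✓
The only D value with inconsistent C is D=O.

O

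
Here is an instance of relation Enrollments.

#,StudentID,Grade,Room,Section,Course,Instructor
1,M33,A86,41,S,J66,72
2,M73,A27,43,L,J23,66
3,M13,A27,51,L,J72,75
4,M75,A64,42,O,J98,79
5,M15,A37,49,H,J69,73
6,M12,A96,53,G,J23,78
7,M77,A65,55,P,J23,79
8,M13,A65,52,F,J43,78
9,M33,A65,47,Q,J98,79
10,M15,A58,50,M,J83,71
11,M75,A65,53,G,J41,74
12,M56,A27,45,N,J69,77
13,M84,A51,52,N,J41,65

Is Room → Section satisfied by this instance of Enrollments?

No

Room=41: row 1 → Section = S ✓
Room=43: row 2 → Section = L ✓
Room=51: row 3 → Section = L ✓
Room=42: row 4 → Section = O ✓
Room=49: row 5 → Section = H ✓
Room=53: rows 6, 11 → Section = G, G ✓
Room=55: row 7 → Section = P ✓
Room=52: rows 8, 13 → Section takes values {F, N} — violation
Room=47: row 9 → Section = Q ✓
Room=50: row 10 → Section = M ✓
Room=45: row 12 → Section = N ✓
Two rows agree on Room but differ on Section, so Room → Section does not hold.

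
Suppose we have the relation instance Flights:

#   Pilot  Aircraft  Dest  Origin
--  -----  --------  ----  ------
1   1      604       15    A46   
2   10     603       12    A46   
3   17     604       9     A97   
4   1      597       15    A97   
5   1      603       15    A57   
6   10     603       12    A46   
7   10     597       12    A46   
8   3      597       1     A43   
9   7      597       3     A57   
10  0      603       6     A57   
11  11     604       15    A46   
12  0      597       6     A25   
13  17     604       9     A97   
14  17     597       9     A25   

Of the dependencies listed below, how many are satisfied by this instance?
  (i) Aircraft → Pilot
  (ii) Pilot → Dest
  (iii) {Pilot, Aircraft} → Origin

2

(i) Aircraft → Pilot: Aircraft=604: rows 1, 3, 11, 13 → Pilot takes values {1, 17, 11} — violation; Aircraft=603: rows 2, 5, 6, 10 → Pilot takes values {10, 1, 0} — violation; Aircraft=597: rows 4, 7, 8, 9, 12, 14 → Pilot takes values {1, 10, 3, 7, 0, 17} — violation — fails.
(ii) Pilot → Dest: every LHS value maps to a single RHS value — holds.
(iii) {Pilot, Aircraft} → Origin: every LHS value maps to a single RHS value — holds.
2 of the 3 dependencies hold.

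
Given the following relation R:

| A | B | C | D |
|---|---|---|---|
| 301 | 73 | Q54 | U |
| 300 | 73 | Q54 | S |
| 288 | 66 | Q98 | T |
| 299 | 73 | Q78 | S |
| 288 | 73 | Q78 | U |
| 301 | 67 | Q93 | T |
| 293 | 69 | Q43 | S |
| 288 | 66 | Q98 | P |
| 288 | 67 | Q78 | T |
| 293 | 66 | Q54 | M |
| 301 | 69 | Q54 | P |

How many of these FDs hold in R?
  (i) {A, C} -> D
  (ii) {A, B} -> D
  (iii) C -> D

0

(i) {A, C} -> D: (A=301, C=Q54): 2 rows → D takes values {U, P} — violation; (A=288, C=Q98): 2 rows → D takes values {T, P} — violation; (A=288, C=Q78): 2 rows → D takes values {U, T} — violation — fails.
(ii) {A, B} -> D: (A=288, B=66): 2 rows → D takes values {T, P} — violation — fails.
(iii) C -> D: C=Q54: 4 rows → D takes values {U, S, M, P} — violation; C=Q98: 2 rows → D takes values {T, P} — violation; C=Q78: 3 rows → D takes values {S, U, T} — violation — fails.
None of the 3 dependencies hold.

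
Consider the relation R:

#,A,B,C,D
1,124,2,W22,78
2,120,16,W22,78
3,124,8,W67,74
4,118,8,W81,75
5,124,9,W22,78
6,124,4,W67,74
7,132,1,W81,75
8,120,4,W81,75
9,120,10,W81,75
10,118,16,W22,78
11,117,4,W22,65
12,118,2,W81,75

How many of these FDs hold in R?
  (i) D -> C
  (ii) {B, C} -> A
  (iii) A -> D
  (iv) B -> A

1

(i) D -> C: every LHS value maps to a single RHS value — holds.
(ii) {B, C} -> A: (B=16, C=W22): rows 2, 10 → A takes values {120, 118} — violation — fails.
(iii) A -> D: A=124: rows 1, 3, 5, 6 → D takes values {78, 74} — violation; A=120: rows 2, 8, 9 → D takes values {78, 75} — violation; A=118: rows 4, 10, 12 → D takes values {75, 78} — violation — fails.
(iv) B -> A: B=2: rows 1, 12 → A takes values {124, 118} — violation; B=16: rows 2, 10 → A takes values {120, 118} — violation; B=8: rows 3, 4 → A takes values {124, 118} — violation; B=4: rows 6, 8, 11 → A takes values {124, 120, 117} — violation — fails.
1 of the 4 dependencies holds.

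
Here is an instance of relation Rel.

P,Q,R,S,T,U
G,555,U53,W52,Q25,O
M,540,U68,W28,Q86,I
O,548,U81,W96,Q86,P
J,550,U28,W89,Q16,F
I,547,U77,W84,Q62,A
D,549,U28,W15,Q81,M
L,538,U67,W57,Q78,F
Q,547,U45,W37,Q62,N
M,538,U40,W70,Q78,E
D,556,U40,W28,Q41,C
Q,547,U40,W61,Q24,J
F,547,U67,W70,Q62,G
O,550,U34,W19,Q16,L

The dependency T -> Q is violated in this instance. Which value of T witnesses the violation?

T=Q25: 1 row → Q = 555 ✓
T=Q86: 2 rows → Q takes values {540, 548} — violation
T=Q16: 2 rows → Q = 550, 550 ✓
T=Q62: 3 rows → Q = 547, 547, 547 ✓
T=Q81: 1 row → Q = 549 ✓
T=Q78: 2 rows → Q = 538, 538 ✓
T=Q41: 1 row → Q = 556 ✓
T=Q24: 1 row → Q = 547 ✓
The only T value with inconsistent Q is T=Q86.

Q86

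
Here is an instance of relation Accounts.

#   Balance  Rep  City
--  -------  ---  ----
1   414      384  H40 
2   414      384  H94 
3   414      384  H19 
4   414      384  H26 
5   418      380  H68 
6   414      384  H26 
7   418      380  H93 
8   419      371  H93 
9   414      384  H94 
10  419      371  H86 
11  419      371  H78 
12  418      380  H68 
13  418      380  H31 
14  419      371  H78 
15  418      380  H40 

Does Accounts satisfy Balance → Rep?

Balance=414: rows 1, 2, 3, 4, 6, 9 → Rep = 384, 384, 384, 384, 384, 384 ✓
Balance=418: rows 5, 7, 12, 13, 15 → Rep = 380, 380, 380, 380, 380 ✓
Balance=419: rows 8, 10, 11, 14 → Rep = 371, 371, 371, 371 ✓
Every Balance value is associated with a single Rep value, so Balance → Rep holds.

Yes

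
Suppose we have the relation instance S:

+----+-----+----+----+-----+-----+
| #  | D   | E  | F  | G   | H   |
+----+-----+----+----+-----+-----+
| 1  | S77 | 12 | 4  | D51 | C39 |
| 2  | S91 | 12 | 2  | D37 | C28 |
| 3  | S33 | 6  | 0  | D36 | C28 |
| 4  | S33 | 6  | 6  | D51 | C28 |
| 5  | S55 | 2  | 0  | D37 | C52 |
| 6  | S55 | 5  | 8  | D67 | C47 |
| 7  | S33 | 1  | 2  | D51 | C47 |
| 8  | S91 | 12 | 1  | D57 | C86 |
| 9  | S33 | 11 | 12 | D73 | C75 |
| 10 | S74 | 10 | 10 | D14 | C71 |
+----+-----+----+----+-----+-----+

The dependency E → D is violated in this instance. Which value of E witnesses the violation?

12

E=12: rows 1, 2, 8 → D takes values {S77, S91} — violation
E=6: rows 3, 4 → D = S33, S33 ✓
E=2: row 5 → D = S55 ✓
E=5: row 6 → D = S55 ✓
E=1: row 7 → D = S33 ✓
E=11: row 9 → D = S33 ✓
E=10: row 10 → D = S74 ✓
The only E value with inconsistent D is E=12.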